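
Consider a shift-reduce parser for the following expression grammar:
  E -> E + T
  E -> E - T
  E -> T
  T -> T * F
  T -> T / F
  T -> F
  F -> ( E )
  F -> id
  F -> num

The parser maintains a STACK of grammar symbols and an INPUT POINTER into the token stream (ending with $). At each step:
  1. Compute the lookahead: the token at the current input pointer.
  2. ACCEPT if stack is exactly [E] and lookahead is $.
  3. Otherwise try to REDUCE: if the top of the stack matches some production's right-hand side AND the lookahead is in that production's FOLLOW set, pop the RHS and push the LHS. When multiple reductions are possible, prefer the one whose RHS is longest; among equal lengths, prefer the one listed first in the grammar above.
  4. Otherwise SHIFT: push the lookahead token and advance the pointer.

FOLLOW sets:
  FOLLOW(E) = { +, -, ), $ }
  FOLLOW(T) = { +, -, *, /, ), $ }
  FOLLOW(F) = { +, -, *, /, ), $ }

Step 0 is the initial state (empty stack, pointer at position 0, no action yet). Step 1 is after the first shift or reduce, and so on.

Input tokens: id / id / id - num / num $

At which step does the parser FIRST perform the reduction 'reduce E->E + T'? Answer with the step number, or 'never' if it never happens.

Step 1: shift id. Stack=[id] ptr=1 lookahead=/ remaining=[/ id / id - num / num $]
Step 2: reduce F->id. Stack=[F] ptr=1 lookahead=/ remaining=[/ id / id - num / num $]
Step 3: reduce T->F. Stack=[T] ptr=1 lookahead=/ remaining=[/ id / id - num / num $]
Step 4: shift /. Stack=[T /] ptr=2 lookahead=id remaining=[id / id - num / num $]
Step 5: shift id. Stack=[T / id] ptr=3 lookahead=/ remaining=[/ id - num / num $]
Step 6: reduce F->id. Stack=[T / F] ptr=3 lookahead=/ remaining=[/ id - num / num $]
Step 7: reduce T->T / F. Stack=[T] ptr=3 lookahead=/ remaining=[/ id - num / num $]
Step 8: shift /. Stack=[T /] ptr=4 lookahead=id remaining=[id - num / num $]
Step 9: shift id. Stack=[T / id] ptr=5 lookahead=- remaining=[- num / num $]
Step 10: reduce F->id. Stack=[T / F] ptr=5 lookahead=- remaining=[- num / num $]
Step 11: reduce T->T / F. Stack=[T] ptr=5 lookahead=- remaining=[- num / num $]
Step 12: reduce E->T. Stack=[E] ptr=5 lookahead=- remaining=[- num / num $]
Step 13: shift -. Stack=[E -] ptr=6 lookahead=num remaining=[num / num $]
Step 14: shift num. Stack=[E - num] ptr=7 lookahead=/ remaining=[/ num $]
Step 15: reduce F->num. Stack=[E - F] ptr=7 lookahead=/ remaining=[/ num $]
Step 16: reduce T->F. Stack=[E - T] ptr=7 lookahead=/ remaining=[/ num $]
Step 17: shift /. Stack=[E - T /] ptr=8 lookahead=num remaining=[num $]
Step 18: shift num. Stack=[E - T / num] ptr=9 lookahead=$ remaining=[$]
Step 19: reduce F->num. Stack=[E - T / F] ptr=9 lookahead=$ remaining=[$]
Step 20: reduce T->T / F. Stack=[E - T] ptr=9 lookahead=$ remaining=[$]
Step 21: reduce E->E - T. Stack=[E] ptr=9 lookahead=$ remaining=[$]
Step 22: accept. Stack=[E] ptr=9 lookahead=$ remaining=[$]

Answer: never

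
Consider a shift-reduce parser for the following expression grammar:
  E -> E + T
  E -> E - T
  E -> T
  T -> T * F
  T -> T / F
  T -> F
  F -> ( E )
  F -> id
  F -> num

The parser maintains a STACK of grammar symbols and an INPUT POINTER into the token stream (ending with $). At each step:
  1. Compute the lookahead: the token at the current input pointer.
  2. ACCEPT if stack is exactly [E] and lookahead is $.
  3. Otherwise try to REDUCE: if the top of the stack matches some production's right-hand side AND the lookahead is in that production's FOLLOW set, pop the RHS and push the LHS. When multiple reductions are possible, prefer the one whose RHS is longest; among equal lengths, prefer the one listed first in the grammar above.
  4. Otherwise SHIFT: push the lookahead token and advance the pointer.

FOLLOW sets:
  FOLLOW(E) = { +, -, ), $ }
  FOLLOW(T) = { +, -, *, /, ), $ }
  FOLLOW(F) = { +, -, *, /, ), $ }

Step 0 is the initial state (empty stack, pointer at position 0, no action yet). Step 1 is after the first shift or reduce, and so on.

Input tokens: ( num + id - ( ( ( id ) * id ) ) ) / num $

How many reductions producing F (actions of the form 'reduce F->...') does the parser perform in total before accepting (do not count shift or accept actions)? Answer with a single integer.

Answer: 9

Derivation:
Step 1: shift (. Stack=[(] ptr=1 lookahead=num remaining=[num + id - ( ( ( id ) * id ) ) ) / num $]
Step 2: shift num. Stack=[( num] ptr=2 lookahead=+ remaining=[+ id - ( ( ( id ) * id ) ) ) / num $]
Step 3: reduce F->num. Stack=[( F] ptr=2 lookahead=+ remaining=[+ id - ( ( ( id ) * id ) ) ) / num $]
Step 4: reduce T->F. Stack=[( T] ptr=2 lookahead=+ remaining=[+ id - ( ( ( id ) * id ) ) ) / num $]
Step 5: reduce E->T. Stack=[( E] ptr=2 lookahead=+ remaining=[+ id - ( ( ( id ) * id ) ) ) / num $]
Step 6: shift +. Stack=[( E +] ptr=3 lookahead=id remaining=[id - ( ( ( id ) * id ) ) ) / num $]
Step 7: shift id. Stack=[( E + id] ptr=4 lookahead=- remaining=[- ( ( ( id ) * id ) ) ) / num $]
Step 8: reduce F->id. Stack=[( E + F] ptr=4 lookahead=- remaining=[- ( ( ( id ) * id ) ) ) / num $]
Step 9: reduce T->F. Stack=[( E + T] ptr=4 lookahead=- remaining=[- ( ( ( id ) * id ) ) ) / num $]
Step 10: reduce E->E + T. Stack=[( E] ptr=4 lookahead=- remaining=[- ( ( ( id ) * id ) ) ) / num $]
Step 11: shift -. Stack=[( E -] ptr=5 lookahead=( remaining=[( ( ( id ) * id ) ) ) / num $]
Step 12: shift (. Stack=[( E - (] ptr=6 lookahead=( remaining=[( ( id ) * id ) ) ) / num $]
Step 13: shift (. Stack=[( E - ( (] ptr=7 lookahead=( remaining=[( id ) * id ) ) ) / num $]
Step 14: shift (. Stack=[( E - ( ( (] ptr=8 lookahead=id remaining=[id ) * id ) ) ) / num $]
Step 15: shift id. Stack=[( E - ( ( ( id] ptr=9 lookahead=) remaining=[) * id ) ) ) / num $]
Step 16: reduce F->id. Stack=[( E - ( ( ( F] ptr=9 lookahead=) remaining=[) * id ) ) ) / num $]
Step 17: reduce T->F. Stack=[( E - ( ( ( T] ptr=9 lookahead=) remaining=[) * id ) ) ) / num $]
Step 18: reduce E->T. Stack=[( E - ( ( ( E] ptr=9 lookahead=) remaining=[) * id ) ) ) / num $]
Step 19: shift ). Stack=[( E - ( ( ( E )] ptr=10 lookahead=* remaining=[* id ) ) ) / num $]
Step 20: reduce F->( E ). Stack=[( E - ( ( F] ptr=10 lookahead=* remaining=[* id ) ) ) / num $]
Step 21: reduce T->F. Stack=[( E - ( ( T] ptr=10 lookahead=* remaining=[* id ) ) ) / num $]
Step 22: shift *. Stack=[( E - ( ( T *] ptr=11 lookahead=id remaining=[id ) ) ) / num $]
Step 23: shift id. Stack=[( E - ( ( T * id] ptr=12 lookahead=) remaining=[) ) ) / num $]
Step 24: reduce F->id. Stack=[( E - ( ( T * F] ptr=12 lookahead=) remaining=[) ) ) / num $]
Step 25: reduce T->T * F. Stack=[( E - ( ( T] ptr=12 lookahead=) remaining=[) ) ) / num $]
Step 26: reduce E->T. Stack=[( E - ( ( E] ptr=12 lookahead=) remaining=[) ) ) / num $]
Step 27: shift ). Stack=[( E - ( ( E )] ptr=13 lookahead=) remaining=[) ) / num $]
Step 28: reduce F->( E ). Stack=[( E - ( F] ptr=13 lookahead=) remaining=[) ) / num $]
Step 29: reduce T->F. Stack=[( E - ( T] ptr=13 lookahead=) remaining=[) ) / num $]
Step 30: reduce E->T. Stack=[( E - ( E] ptr=13 lookahead=) remaining=[) ) / num $]
Step 31: shift ). Stack=[( E - ( E )] ptr=14 lookahead=) remaining=[) / num $]
Step 32: reduce F->( E ). Stack=[( E - F] ptr=14 lookahead=) remaining=[) / num $]
Step 33: reduce T->F. Stack=[( E - T] ptr=14 lookahead=) remaining=[) / num $]
Step 34: reduce E->E - T. Stack=[( E] ptr=14 lookahead=) remaining=[) / num $]
Step 35: shift ). Stack=[( E )] ptr=15 lookahead=/ remaining=[/ num $]
Step 36: reduce F->( E ). Stack=[F] ptr=15 lookahead=/ remaining=[/ num $]
Step 37: reduce T->F. Stack=[T] ptr=15 lookahead=/ remaining=[/ num $]
Step 38: shift /. Stack=[T /] ptr=16 lookahead=num remaining=[num $]
Step 39: shift num. Stack=[T / num] ptr=17 lookahead=$ remaining=[$]
Step 40: reduce F->num. Stack=[T / F] ptr=17 lookahead=$ remaining=[$]
Step 41: reduce T->T / F. Stack=[T] ptr=17 lookahead=$ remaining=[$]
Step 42: reduce E->T. Stack=[E] ptr=17 lookahead=$ remaining=[$]
Step 43: accept. Stack=[E] ptr=17 lookahead=$ remaining=[$]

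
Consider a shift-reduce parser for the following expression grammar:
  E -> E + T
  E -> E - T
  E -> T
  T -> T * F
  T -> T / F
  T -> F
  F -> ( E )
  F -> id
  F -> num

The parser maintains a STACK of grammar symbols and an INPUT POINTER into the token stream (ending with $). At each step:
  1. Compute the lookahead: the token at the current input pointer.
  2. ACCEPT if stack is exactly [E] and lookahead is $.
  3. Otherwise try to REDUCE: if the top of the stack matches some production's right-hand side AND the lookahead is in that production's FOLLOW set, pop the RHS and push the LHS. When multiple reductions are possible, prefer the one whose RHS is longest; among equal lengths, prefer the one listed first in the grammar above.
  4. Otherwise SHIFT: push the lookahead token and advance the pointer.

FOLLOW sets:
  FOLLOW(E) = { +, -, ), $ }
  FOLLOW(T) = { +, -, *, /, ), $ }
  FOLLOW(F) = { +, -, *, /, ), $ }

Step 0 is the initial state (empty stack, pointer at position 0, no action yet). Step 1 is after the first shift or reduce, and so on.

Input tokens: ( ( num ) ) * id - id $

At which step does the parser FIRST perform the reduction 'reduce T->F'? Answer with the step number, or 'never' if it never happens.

Step 1: shift (. Stack=[(] ptr=1 lookahead=( remaining=[( num ) ) * id - id $]
Step 2: shift (. Stack=[( (] ptr=2 lookahead=num remaining=[num ) ) * id - id $]
Step 3: shift num. Stack=[( ( num] ptr=3 lookahead=) remaining=[) ) * id - id $]
Step 4: reduce F->num. Stack=[( ( F] ptr=3 lookahead=) remaining=[) ) * id - id $]
Step 5: reduce T->F. Stack=[( ( T] ptr=3 lookahead=) remaining=[) ) * id - id $]

Answer: 5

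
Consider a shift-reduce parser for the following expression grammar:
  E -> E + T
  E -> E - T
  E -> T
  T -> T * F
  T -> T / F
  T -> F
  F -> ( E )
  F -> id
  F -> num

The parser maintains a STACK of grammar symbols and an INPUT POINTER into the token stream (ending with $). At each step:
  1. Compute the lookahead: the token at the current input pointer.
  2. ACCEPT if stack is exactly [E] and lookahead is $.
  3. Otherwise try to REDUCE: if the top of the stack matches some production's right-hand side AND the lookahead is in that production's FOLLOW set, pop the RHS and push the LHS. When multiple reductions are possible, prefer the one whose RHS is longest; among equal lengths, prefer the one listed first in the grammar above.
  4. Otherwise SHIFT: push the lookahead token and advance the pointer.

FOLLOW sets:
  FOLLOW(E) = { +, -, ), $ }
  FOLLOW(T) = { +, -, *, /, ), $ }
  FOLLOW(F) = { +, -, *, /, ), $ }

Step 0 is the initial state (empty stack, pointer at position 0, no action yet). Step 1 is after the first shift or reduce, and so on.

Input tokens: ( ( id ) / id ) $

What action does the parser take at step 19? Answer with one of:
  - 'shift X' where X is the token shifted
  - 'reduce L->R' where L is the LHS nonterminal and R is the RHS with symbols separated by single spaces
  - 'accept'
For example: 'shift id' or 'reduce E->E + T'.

Step 1: shift (. Stack=[(] ptr=1 lookahead=( remaining=[( id ) / id ) $]
Step 2: shift (. Stack=[( (] ptr=2 lookahead=id remaining=[id ) / id ) $]
Step 3: shift id. Stack=[( ( id] ptr=3 lookahead=) remaining=[) / id ) $]
Step 4: reduce F->id. Stack=[( ( F] ptr=3 lookahead=) remaining=[) / id ) $]
Step 5: reduce T->F. Stack=[( ( T] ptr=3 lookahead=) remaining=[) / id ) $]
Step 6: reduce E->T. Stack=[( ( E] ptr=3 lookahead=) remaining=[) / id ) $]
Step 7: shift ). Stack=[( ( E )] ptr=4 lookahead=/ remaining=[/ id ) $]
Step 8: reduce F->( E ). Stack=[( F] ptr=4 lookahead=/ remaining=[/ id ) $]
Step 9: reduce T->F. Stack=[( T] ptr=4 lookahead=/ remaining=[/ id ) $]
Step 10: shift /. Stack=[( T /] ptr=5 lookahead=id remaining=[id ) $]
Step 11: shift id. Stack=[( T / id] ptr=6 lookahead=) remaining=[) $]
Step 12: reduce F->id. Stack=[( T / F] ptr=6 lookahead=) remaining=[) $]
Step 13: reduce T->T / F. Stack=[( T] ptr=6 lookahead=) remaining=[) $]
Step 14: reduce E->T. Stack=[( E] ptr=6 lookahead=) remaining=[) $]
Step 15: shift ). Stack=[( E )] ptr=7 lookahead=$ remaining=[$]
Step 16: reduce F->( E ). Stack=[F] ptr=7 lookahead=$ remaining=[$]
Step 17: reduce T->F. Stack=[T] ptr=7 lookahead=$ remaining=[$]
Step 18: reduce E->T. Stack=[E] ptr=7 lookahead=$ remaining=[$]
Step 19: accept. Stack=[E] ptr=7 lookahead=$ remaining=[$]

Answer: accept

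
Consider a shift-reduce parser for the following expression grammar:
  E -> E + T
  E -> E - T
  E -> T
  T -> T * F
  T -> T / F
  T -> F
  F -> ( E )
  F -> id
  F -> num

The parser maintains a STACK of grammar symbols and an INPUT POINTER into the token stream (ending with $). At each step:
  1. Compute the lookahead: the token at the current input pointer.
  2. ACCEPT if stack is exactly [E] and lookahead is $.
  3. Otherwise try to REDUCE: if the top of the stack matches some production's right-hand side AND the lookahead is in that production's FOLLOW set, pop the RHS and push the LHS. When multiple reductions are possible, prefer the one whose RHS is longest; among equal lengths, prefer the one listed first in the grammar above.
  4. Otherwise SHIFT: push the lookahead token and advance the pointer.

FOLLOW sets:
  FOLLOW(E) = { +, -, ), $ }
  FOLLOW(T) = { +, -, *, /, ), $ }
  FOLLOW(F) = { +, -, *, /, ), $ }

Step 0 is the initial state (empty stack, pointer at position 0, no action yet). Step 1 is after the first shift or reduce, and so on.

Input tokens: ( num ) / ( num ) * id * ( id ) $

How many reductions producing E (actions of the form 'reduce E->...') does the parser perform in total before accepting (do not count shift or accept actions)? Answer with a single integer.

Answer: 4

Derivation:
Step 1: shift (. Stack=[(] ptr=1 lookahead=num remaining=[num ) / ( num ) * id * ( id ) $]
Step 2: shift num. Stack=[( num] ptr=2 lookahead=) remaining=[) / ( num ) * id * ( id ) $]
Step 3: reduce F->num. Stack=[( F] ptr=2 lookahead=) remaining=[) / ( num ) * id * ( id ) $]
Step 4: reduce T->F. Stack=[( T] ptr=2 lookahead=) remaining=[) / ( num ) * id * ( id ) $]
Step 5: reduce E->T. Stack=[( E] ptr=2 lookahead=) remaining=[) / ( num ) * id * ( id ) $]
Step 6: shift ). Stack=[( E )] ptr=3 lookahead=/ remaining=[/ ( num ) * id * ( id ) $]
Step 7: reduce F->( E ). Stack=[F] ptr=3 lookahead=/ remaining=[/ ( num ) * id * ( id ) $]
Step 8: reduce T->F. Stack=[T] ptr=3 lookahead=/ remaining=[/ ( num ) * id * ( id ) $]
Step 9: shift /. Stack=[T /] ptr=4 lookahead=( remaining=[( num ) * id * ( id ) $]
Step 10: shift (. Stack=[T / (] ptr=5 lookahead=num remaining=[num ) * id * ( id ) $]
Step 11: shift num. Stack=[T / ( num] ptr=6 lookahead=) remaining=[) * id * ( id ) $]
Step 12: reduce F->num. Stack=[T / ( F] ptr=6 lookahead=) remaining=[) * id * ( id ) $]
Step 13: reduce T->F. Stack=[T / ( T] ptr=6 lookahead=) remaining=[) * id * ( id ) $]
Step 14: reduce E->T. Stack=[T / ( E] ptr=6 lookahead=) remaining=[) * id * ( id ) $]
Step 15: shift ). Stack=[T / ( E )] ptr=7 lookahead=* remaining=[* id * ( id ) $]
Step 16: reduce F->( E ). Stack=[T / F] ptr=7 lookahead=* remaining=[* id * ( id ) $]
Step 17: reduce T->T / F. Stack=[T] ptr=7 lookahead=* remaining=[* id * ( id ) $]
Step 18: shift *. Stack=[T *] ptr=8 lookahead=id remaining=[id * ( id ) $]
Step 19: shift id. Stack=[T * id] ptr=9 lookahead=* remaining=[* ( id ) $]
Step 20: reduce F->id. Stack=[T * F] ptr=9 lookahead=* remaining=[* ( id ) $]
Step 21: reduce T->T * F. Stack=[T] ptr=9 lookahead=* remaining=[* ( id ) $]
Step 22: shift *. Stack=[T *] ptr=10 lookahead=( remaining=[( id ) $]
Step 23: shift (. Stack=[T * (] ptr=11 lookahead=id remaining=[id ) $]
Step 24: shift id. Stack=[T * ( id] ptr=12 lookahead=) remaining=[) $]
Step 25: reduce F->id. Stack=[T * ( F] ptr=12 lookahead=) remaining=[) $]
Step 26: reduce T->F. Stack=[T * ( T] ptr=12 lookahead=) remaining=[) $]
Step 27: reduce E->T. Stack=[T * ( E] ptr=12 lookahead=) remaining=[) $]
Step 28: shift ). Stack=[T * ( E )] ptr=13 lookahead=$ remaining=[$]
Step 29: reduce F->( E ). Stack=[T * F] ptr=13 lookahead=$ remaining=[$]
Step 30: reduce T->T * F. Stack=[T] ptr=13 lookahead=$ remaining=[$]
Step 31: reduce E->T. Stack=[E] ptr=13 lookahead=$ remaining=[$]
Step 32: accept. Stack=[E] ptr=13 lookahead=$ remaining=[$]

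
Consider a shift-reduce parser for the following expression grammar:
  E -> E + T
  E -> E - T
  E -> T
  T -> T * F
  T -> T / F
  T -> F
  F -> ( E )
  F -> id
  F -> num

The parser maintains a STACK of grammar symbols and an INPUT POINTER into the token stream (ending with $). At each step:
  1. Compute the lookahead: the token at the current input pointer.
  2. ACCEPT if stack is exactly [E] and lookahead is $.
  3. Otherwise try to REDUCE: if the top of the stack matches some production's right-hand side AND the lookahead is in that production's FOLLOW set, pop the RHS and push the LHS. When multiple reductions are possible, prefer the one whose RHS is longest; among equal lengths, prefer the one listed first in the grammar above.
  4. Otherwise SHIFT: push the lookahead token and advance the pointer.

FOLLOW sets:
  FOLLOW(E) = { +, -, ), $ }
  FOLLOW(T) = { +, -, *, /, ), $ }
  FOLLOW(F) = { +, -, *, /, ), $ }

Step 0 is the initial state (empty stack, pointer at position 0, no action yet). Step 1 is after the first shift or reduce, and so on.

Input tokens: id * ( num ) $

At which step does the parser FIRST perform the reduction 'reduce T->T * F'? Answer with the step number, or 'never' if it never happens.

Step 1: shift id. Stack=[id] ptr=1 lookahead=* remaining=[* ( num ) $]
Step 2: reduce F->id. Stack=[F] ptr=1 lookahead=* remaining=[* ( num ) $]
Step 3: reduce T->F. Stack=[T] ptr=1 lookahead=* remaining=[* ( num ) $]
Step 4: shift *. Stack=[T *] ptr=2 lookahead=( remaining=[( num ) $]
Step 5: shift (. Stack=[T * (] ptr=3 lookahead=num remaining=[num ) $]
Step 6: shift num. Stack=[T * ( num] ptr=4 lookahead=) remaining=[) $]
Step 7: reduce F->num. Stack=[T * ( F] ptr=4 lookahead=) remaining=[) $]
Step 8: reduce T->F. Stack=[T * ( T] ptr=4 lookahead=) remaining=[) $]
Step 9: reduce E->T. Stack=[T * ( E] ptr=4 lookahead=) remaining=[) $]
Step 10: shift ). Stack=[T * ( E )] ptr=5 lookahead=$ remaining=[$]
Step 11: reduce F->( E ). Stack=[T * F] ptr=5 lookahead=$ remaining=[$]
Step 12: reduce T->T * F. Stack=[T] ptr=5 lookahead=$ remaining=[$]

Answer: 12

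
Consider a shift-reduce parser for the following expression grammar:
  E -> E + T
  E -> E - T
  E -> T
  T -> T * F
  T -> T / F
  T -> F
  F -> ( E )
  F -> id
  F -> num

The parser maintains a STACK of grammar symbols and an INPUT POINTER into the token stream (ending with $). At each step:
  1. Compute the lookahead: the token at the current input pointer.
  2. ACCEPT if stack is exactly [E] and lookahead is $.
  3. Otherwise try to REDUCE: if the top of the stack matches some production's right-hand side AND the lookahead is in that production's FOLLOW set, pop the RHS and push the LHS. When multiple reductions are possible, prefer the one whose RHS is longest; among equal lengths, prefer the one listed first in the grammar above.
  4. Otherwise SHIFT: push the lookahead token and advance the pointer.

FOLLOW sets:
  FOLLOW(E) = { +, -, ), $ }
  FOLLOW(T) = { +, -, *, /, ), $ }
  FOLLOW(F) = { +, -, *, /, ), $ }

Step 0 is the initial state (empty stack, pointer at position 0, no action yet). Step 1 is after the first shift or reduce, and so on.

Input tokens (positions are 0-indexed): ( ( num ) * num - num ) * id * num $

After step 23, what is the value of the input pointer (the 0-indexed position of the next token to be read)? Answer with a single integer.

Answer: 10

Derivation:
Step 1: shift (. Stack=[(] ptr=1 lookahead=( remaining=[( num ) * num - num ) * id * num $]
Step 2: shift (. Stack=[( (] ptr=2 lookahead=num remaining=[num ) * num - num ) * id * num $]
Step 3: shift num. Stack=[( ( num] ptr=3 lookahead=) remaining=[) * num - num ) * id * num $]
Step 4: reduce F->num. Stack=[( ( F] ptr=3 lookahead=) remaining=[) * num - num ) * id * num $]
Step 5: reduce T->F. Stack=[( ( T] ptr=3 lookahead=) remaining=[) * num - num ) * id * num $]
Step 6: reduce E->T. Stack=[( ( E] ptr=3 lookahead=) remaining=[) * num - num ) * id * num $]
Step 7: shift ). Stack=[( ( E )] ptr=4 lookahead=* remaining=[* num - num ) * id * num $]
Step 8: reduce F->( E ). Stack=[( F] ptr=4 lookahead=* remaining=[* num - num ) * id * num $]
Step 9: reduce T->F. Stack=[( T] ptr=4 lookahead=* remaining=[* num - num ) * id * num $]
Step 10: shift *. Stack=[( T *] ptr=5 lookahead=num remaining=[num - num ) * id * num $]
Step 11: shift num. Stack=[( T * num] ptr=6 lookahead=- remaining=[- num ) * id * num $]
Step 12: reduce F->num. Stack=[( T * F] ptr=6 lookahead=- remaining=[- num ) * id * num $]
Step 13: reduce T->T * F. Stack=[( T] ptr=6 lookahead=- remaining=[- num ) * id * num $]
Step 14: reduce E->T. Stack=[( E] ptr=6 lookahead=- remaining=[- num ) * id * num $]
Step 15: shift -. Stack=[( E -] ptr=7 lookahead=num remaining=[num ) * id * num $]
Step 16: shift num. Stack=[( E - num] ptr=8 lookahead=) remaining=[) * id * num $]
Step 17: reduce F->num. Stack=[( E - F] ptr=8 lookahead=) remaining=[) * id * num $]
Step 18: reduce T->F. Stack=[( E - T] ptr=8 lookahead=) remaining=[) * id * num $]
Step 19: reduce E->E - T. Stack=[( E] ptr=8 lookahead=) remaining=[) * id * num $]
Step 20: shift ). Stack=[( E )] ptr=9 lookahead=* remaining=[* id * num $]
Step 21: reduce F->( E ). Stack=[F] ptr=9 lookahead=* remaining=[* id * num $]
Step 22: reduce T->F. Stack=[T] ptr=9 lookahead=* remaining=[* id * num $]
Step 23: shift *. Stack=[T *] ptr=10 lookahead=id remaining=[id * num $]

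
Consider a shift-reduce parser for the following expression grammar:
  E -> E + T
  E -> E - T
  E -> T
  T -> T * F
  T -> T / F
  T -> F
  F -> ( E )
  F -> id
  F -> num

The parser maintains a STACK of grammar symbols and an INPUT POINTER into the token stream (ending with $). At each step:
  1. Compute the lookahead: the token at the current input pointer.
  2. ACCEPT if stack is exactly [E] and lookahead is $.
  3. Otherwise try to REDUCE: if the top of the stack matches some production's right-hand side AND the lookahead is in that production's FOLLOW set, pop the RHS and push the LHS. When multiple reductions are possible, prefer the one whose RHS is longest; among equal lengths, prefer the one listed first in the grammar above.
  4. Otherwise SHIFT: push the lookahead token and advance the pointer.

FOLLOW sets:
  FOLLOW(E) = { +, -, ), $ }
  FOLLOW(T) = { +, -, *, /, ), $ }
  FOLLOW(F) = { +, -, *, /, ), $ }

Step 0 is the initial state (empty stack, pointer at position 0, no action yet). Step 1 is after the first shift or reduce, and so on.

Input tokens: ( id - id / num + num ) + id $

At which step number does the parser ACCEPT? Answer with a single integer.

Step 1: shift (. Stack=[(] ptr=1 lookahead=id remaining=[id - id / num + num ) + id $]
Step 2: shift id. Stack=[( id] ptr=2 lookahead=- remaining=[- id / num + num ) + id $]
Step 3: reduce F->id. Stack=[( F] ptr=2 lookahead=- remaining=[- id / num + num ) + id $]
Step 4: reduce T->F. Stack=[( T] ptr=2 lookahead=- remaining=[- id / num + num ) + id $]
Step 5: reduce E->T. Stack=[( E] ptr=2 lookahead=- remaining=[- id / num + num ) + id $]
Step 6: shift -. Stack=[( E -] ptr=3 lookahead=id remaining=[id / num + num ) + id $]
Step 7: shift id. Stack=[( E - id] ptr=4 lookahead=/ remaining=[/ num + num ) + id $]
Step 8: reduce F->id. Stack=[( E - F] ptr=4 lookahead=/ remaining=[/ num + num ) + id $]
Step 9: reduce T->F. Stack=[( E - T] ptr=4 lookahead=/ remaining=[/ num + num ) + id $]
Step 10: shift /. Stack=[( E - T /] ptr=5 lookahead=num remaining=[num + num ) + id $]
Step 11: shift num. Stack=[( E - T / num] ptr=6 lookahead=+ remaining=[+ num ) + id $]
Step 12: reduce F->num. Stack=[( E - T / F] ptr=6 lookahead=+ remaining=[+ num ) + id $]
Step 13: reduce T->T / F. Stack=[( E - T] ptr=6 lookahead=+ remaining=[+ num ) + id $]
Step 14: reduce E->E - T. Stack=[( E] ptr=6 lookahead=+ remaining=[+ num ) + id $]
Step 15: shift +. Stack=[( E +] ptr=7 lookahead=num remaining=[num ) + id $]
Step 16: shift num. Stack=[( E + num] ptr=8 lookahead=) remaining=[) + id $]
Step 17: reduce F->num. Stack=[( E + F] ptr=8 lookahead=) remaining=[) + id $]
Step 18: reduce T->F. Stack=[( E + T] ptr=8 lookahead=) remaining=[) + id $]
Step 19: reduce E->E + T. Stack=[( E] ptr=8 lookahead=) remaining=[) + id $]
Step 20: shift ). Stack=[( E )] ptr=9 lookahead=+ remaining=[+ id $]
Step 21: reduce F->( E ). Stack=[F] ptr=9 lookahead=+ remaining=[+ id $]
Step 22: reduce T->F. Stack=[T] ptr=9 lookahead=+ remaining=[+ id $]
Step 23: reduce E->T. Stack=[E] ptr=9 lookahead=+ remaining=[+ id $]
Step 24: shift +. Stack=[E +] ptr=10 lookahead=id remaining=[id $]
Step 25: shift id. Stack=[E + id] ptr=11 lookahead=$ remaining=[$]
Step 26: reduce F->id. Stack=[E + F] ptr=11 lookahead=$ remaining=[$]
Step 27: reduce T->F. Stack=[E + T] ptr=11 lookahead=$ remaining=[$]
Step 28: reduce E->E + T. Stack=[E] ptr=11 lookahead=$ remaining=[$]
Step 29: accept. Stack=[E] ptr=11 lookahead=$ remaining=[$]

Answer: 29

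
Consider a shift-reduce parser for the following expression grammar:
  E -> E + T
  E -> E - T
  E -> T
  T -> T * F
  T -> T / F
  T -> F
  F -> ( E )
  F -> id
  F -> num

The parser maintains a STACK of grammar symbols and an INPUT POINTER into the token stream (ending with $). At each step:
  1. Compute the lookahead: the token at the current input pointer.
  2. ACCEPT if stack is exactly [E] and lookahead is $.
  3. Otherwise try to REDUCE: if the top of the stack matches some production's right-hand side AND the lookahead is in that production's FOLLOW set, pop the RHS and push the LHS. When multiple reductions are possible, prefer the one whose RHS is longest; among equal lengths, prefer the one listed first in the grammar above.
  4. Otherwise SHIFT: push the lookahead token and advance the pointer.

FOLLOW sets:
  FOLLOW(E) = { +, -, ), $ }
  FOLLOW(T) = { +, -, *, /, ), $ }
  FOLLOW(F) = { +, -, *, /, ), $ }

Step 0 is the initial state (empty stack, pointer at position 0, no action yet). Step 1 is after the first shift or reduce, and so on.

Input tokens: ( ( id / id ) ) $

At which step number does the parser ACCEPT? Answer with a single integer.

Step 1: shift (. Stack=[(] ptr=1 lookahead=( remaining=[( id / id ) ) $]
Step 2: shift (. Stack=[( (] ptr=2 lookahead=id remaining=[id / id ) ) $]
Step 3: shift id. Stack=[( ( id] ptr=3 lookahead=/ remaining=[/ id ) ) $]
Step 4: reduce F->id. Stack=[( ( F] ptr=3 lookahead=/ remaining=[/ id ) ) $]
Step 5: reduce T->F. Stack=[( ( T] ptr=3 lookahead=/ remaining=[/ id ) ) $]
Step 6: shift /. Stack=[( ( T /] ptr=4 lookahead=id remaining=[id ) ) $]
Step 7: shift id. Stack=[( ( T / id] ptr=5 lookahead=) remaining=[) ) $]
Step 8: reduce F->id. Stack=[( ( T / F] ptr=5 lookahead=) remaining=[) ) $]
Step 9: reduce T->T / F. Stack=[( ( T] ptr=5 lookahead=) remaining=[) ) $]
Step 10: reduce E->T. Stack=[( ( E] ptr=5 lookahead=) remaining=[) ) $]
Step 11: shift ). Stack=[( ( E )] ptr=6 lookahead=) remaining=[) $]
Step 12: reduce F->( E ). Stack=[( F] ptr=6 lookahead=) remaining=[) $]
Step 13: reduce T->F. Stack=[( T] ptr=6 lookahead=) remaining=[) $]
Step 14: reduce E->T. Stack=[( E] ptr=6 lookahead=) remaining=[) $]
Step 15: shift ). Stack=[( E )] ptr=7 lookahead=$ remaining=[$]
Step 16: reduce F->( E ). Stack=[F] ptr=7 lookahead=$ remaining=[$]
Step 17: reduce T->F. Stack=[T] ptr=7 lookahead=$ remaining=[$]
Step 18: reduce E->T. Stack=[E] ptr=7 lookahead=$ remaining=[$]
Step 19: accept. Stack=[E] ptr=7 lookahead=$ remaining=[$]

Answer: 19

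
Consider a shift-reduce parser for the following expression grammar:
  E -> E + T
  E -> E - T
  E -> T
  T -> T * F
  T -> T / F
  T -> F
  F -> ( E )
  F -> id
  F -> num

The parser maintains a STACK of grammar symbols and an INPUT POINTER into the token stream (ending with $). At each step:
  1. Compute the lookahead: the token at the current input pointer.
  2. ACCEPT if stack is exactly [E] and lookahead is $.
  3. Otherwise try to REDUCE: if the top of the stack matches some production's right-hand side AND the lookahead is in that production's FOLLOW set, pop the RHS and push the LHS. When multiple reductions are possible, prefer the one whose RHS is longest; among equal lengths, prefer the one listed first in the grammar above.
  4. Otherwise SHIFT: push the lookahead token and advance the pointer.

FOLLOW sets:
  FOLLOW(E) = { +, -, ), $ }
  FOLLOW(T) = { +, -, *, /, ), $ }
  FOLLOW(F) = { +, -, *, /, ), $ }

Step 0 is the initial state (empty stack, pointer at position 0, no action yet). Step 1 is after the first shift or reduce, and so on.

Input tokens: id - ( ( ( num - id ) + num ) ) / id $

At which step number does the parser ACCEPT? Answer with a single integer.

Answer: 39

Derivation:
Step 1: shift id. Stack=[id] ptr=1 lookahead=- remaining=[- ( ( ( num - id ) + num ) ) / id $]
Step 2: reduce F->id. Stack=[F] ptr=1 lookahead=- remaining=[- ( ( ( num - id ) + num ) ) / id $]
Step 3: reduce T->F. Stack=[T] ptr=1 lookahead=- remaining=[- ( ( ( num - id ) + num ) ) / id $]
Step 4: reduce E->T. Stack=[E] ptr=1 lookahead=- remaining=[- ( ( ( num - id ) + num ) ) / id $]
Step 5: shift -. Stack=[E -] ptr=2 lookahead=( remaining=[( ( ( num - id ) + num ) ) / id $]
Step 6: shift (. Stack=[E - (] ptr=3 lookahead=( remaining=[( ( num - id ) + num ) ) / id $]
Step 7: shift (. Stack=[E - ( (] ptr=4 lookahead=( remaining=[( num - id ) + num ) ) / id $]
Step 8: shift (. Stack=[E - ( ( (] ptr=5 lookahead=num remaining=[num - id ) + num ) ) / id $]
Step 9: shift num. Stack=[E - ( ( ( num] ptr=6 lookahead=- remaining=[- id ) + num ) ) / id $]
Step 10: reduce F->num. Stack=[E - ( ( ( F] ptr=6 lookahead=- remaining=[- id ) + num ) ) / id $]
Step 11: reduce T->F. Stack=[E - ( ( ( T] ptr=6 lookahead=- remaining=[- id ) + num ) ) / id $]
Step 12: reduce E->T. Stack=[E - ( ( ( E] ptr=6 lookahead=- remaining=[- id ) + num ) ) / id $]
Step 13: shift -. Stack=[E - ( ( ( E -] ptr=7 lookahead=id remaining=[id ) + num ) ) / id $]
Step 14: shift id. Stack=[E - ( ( ( E - id] ptr=8 lookahead=) remaining=[) + num ) ) / id $]
Step 15: reduce F->id. Stack=[E - ( ( ( E - F] ptr=8 lookahead=) remaining=[) + num ) ) / id $]
Step 16: reduce T->F. Stack=[E - ( ( ( E - T] ptr=8 lookahead=) remaining=[) + num ) ) / id $]
Step 17: reduce E->E - T. Stack=[E - ( ( ( E] ptr=8 lookahead=) remaining=[) + num ) ) / id $]
Step 18: shift ). Stack=[E - ( ( ( E )] ptr=9 lookahead=+ remaining=[+ num ) ) / id $]
Step 19: reduce F->( E ). Stack=[E - ( ( F] ptr=9 lookahead=+ remaining=[+ num ) ) / id $]
Step 20: reduce T->F. Stack=[E - ( ( T] ptr=9 lookahead=+ remaining=[+ num ) ) / id $]
Step 21: reduce E->T. Stack=[E - ( ( E] ptr=9 lookahead=+ remaining=[+ num ) ) / id $]
Step 22: shift +. Stack=[E - ( ( E +] ptr=10 lookahead=num remaining=[num ) ) / id $]
Step 23: shift num. Stack=[E - ( ( E + num] ptr=11 lookahead=) remaining=[) ) / id $]
Step 24: reduce F->num. Stack=[E - ( ( E + F] ptr=11 lookahead=) remaining=[) ) / id $]
Step 25: reduce T->F. Stack=[E - ( ( E + T] ptr=11 lookahead=) remaining=[) ) / id $]
Step 26: reduce E->E + T. Stack=[E - ( ( E] ptr=11 lookahead=) remaining=[) ) / id $]
Step 27: shift ). Stack=[E - ( ( E )] ptr=12 lookahead=) remaining=[) / id $]
Step 28: reduce F->( E ). Stack=[E - ( F] ptr=12 lookahead=) remaining=[) / id $]
Step 29: reduce T->F. Stack=[E - ( T] ptr=12 lookahead=) remaining=[) / id $]
Step 30: reduce E->T. Stack=[E - ( E] ptr=12 lookahead=) remaining=[) / id $]
Step 31: shift ). Stack=[E - ( E )] ptr=13 lookahead=/ remaining=[/ id $]
Step 32: reduce F->( E ). Stack=[E - F] ptr=13 lookahead=/ remaining=[/ id $]
Step 33: reduce T->F. Stack=[E - T] ptr=13 lookahead=/ remaining=[/ id $]
Step 34: shift /. Stack=[E - T /] ptr=14 lookahead=id remaining=[id $]
Step 35: shift id. Stack=[E - T / id] ptr=15 lookahead=$ remaining=[$]
Step 36: reduce F->id. Stack=[E - T / F] ptr=15 lookahead=$ remaining=[$]
Step 37: reduce T->T / F. Stack=[E - T] ptr=15 lookahead=$ remaining=[$]
Step 38: reduce E->E - T. Stack=[E] ptr=15 lookahead=$ remaining=[$]
Step 39: accept. Stack=[E] ptr=15 lookahead=$ remaining=[$]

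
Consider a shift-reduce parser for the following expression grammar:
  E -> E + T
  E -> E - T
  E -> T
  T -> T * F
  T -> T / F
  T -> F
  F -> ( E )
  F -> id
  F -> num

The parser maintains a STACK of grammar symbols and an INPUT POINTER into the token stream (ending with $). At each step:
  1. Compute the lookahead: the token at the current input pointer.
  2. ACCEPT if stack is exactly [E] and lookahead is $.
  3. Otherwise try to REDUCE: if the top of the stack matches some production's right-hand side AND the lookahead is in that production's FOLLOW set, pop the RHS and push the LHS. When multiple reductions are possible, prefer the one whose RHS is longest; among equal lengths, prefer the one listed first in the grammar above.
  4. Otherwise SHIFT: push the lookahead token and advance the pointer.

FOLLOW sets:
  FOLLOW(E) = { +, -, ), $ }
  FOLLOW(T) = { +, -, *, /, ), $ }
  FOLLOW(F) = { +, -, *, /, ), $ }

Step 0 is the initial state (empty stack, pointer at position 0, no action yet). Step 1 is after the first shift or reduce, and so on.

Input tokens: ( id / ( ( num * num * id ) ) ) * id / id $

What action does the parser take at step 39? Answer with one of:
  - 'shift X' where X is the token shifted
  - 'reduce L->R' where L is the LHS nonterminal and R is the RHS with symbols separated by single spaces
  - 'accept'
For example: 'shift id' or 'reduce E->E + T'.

Answer: reduce E->T

Derivation:
Step 1: shift (. Stack=[(] ptr=1 lookahead=id remaining=[id / ( ( num * num * id ) ) ) * id / id $]
Step 2: shift id. Stack=[( id] ptr=2 lookahead=/ remaining=[/ ( ( num * num * id ) ) ) * id / id $]
Step 3: reduce F->id. Stack=[( F] ptr=2 lookahead=/ remaining=[/ ( ( num * num * id ) ) ) * id / id $]
Step 4: reduce T->F. Stack=[( T] ptr=2 lookahead=/ remaining=[/ ( ( num * num * id ) ) ) * id / id $]
Step 5: shift /. Stack=[( T /] ptr=3 lookahead=( remaining=[( ( num * num * id ) ) ) * id / id $]
Step 6: shift (. Stack=[( T / (] ptr=4 lookahead=( remaining=[( num * num * id ) ) ) * id / id $]
Step 7: shift (. Stack=[( T / ( (] ptr=5 lookahead=num remaining=[num * num * id ) ) ) * id / id $]
Step 8: shift num. Stack=[( T / ( ( num] ptr=6 lookahead=* remaining=[* num * id ) ) ) * id / id $]
Step 9: reduce F->num. Stack=[( T / ( ( F] ptr=6 lookahead=* remaining=[* num * id ) ) ) * id / id $]
Step 10: reduce T->F. Stack=[( T / ( ( T] ptr=6 lookahead=* remaining=[* num * id ) ) ) * id / id $]
Step 11: shift *. Stack=[( T / ( ( T *] ptr=7 lookahead=num remaining=[num * id ) ) ) * id / id $]
Step 12: shift num. Stack=[( T / ( ( T * num] ptr=8 lookahead=* remaining=[* id ) ) ) * id / id $]
Step 13: reduce F->num. Stack=[( T / ( ( T * F] ptr=8 lookahead=* remaining=[* id ) ) ) * id / id $]
Step 14: reduce T->T * F. Stack=[( T / ( ( T] ptr=8 lookahead=* remaining=[* id ) ) ) * id / id $]
Step 15: shift *. Stack=[( T / ( ( T *] ptr=9 lookahead=id remaining=[id ) ) ) * id / id $]
Step 16: shift id. Stack=[( T / ( ( T * id] ptr=10 lookahead=) remaining=[) ) ) * id / id $]
Step 17: reduce F->id. Stack=[( T / ( ( T * F] ptr=10 lookahead=) remaining=[) ) ) * id / id $]
Step 18: reduce T->T * F. Stack=[( T / ( ( T] ptr=10 lookahead=) remaining=[) ) ) * id / id $]
Step 19: reduce E->T. Stack=[( T / ( ( E] ptr=10 lookahead=) remaining=[) ) ) * id / id $]
Step 20: shift ). Stack=[( T / ( ( E )] ptr=11 lookahead=) remaining=[) ) * id / id $]
Step 21: reduce F->( E ). Stack=[( T / ( F] ptr=11 lookahead=) remaining=[) ) * id / id $]
Step 22: reduce T->F. Stack=[( T / ( T] ptr=11 lookahead=) remaining=[) ) * id / id $]
Step 23: reduce E->T. Stack=[( T / ( E] ptr=11 lookahead=) remaining=[) ) * id / id $]
Step 24: shift ). Stack=[( T / ( E )] ptr=12 lookahead=) remaining=[) * id / id $]
Step 25: reduce F->( E ). Stack=[( T / F] ptr=12 lookahead=) remaining=[) * id / id $]
Step 26: reduce T->T / F. Stack=[( T] ptr=12 lookahead=) remaining=[) * id / id $]
Step 27: reduce E->T. Stack=[( E] ptr=12 lookahead=) remaining=[) * id / id $]
Step 28: shift ). Stack=[( E )] ptr=13 lookahead=* remaining=[* id / id $]
Step 29: reduce F->( E ). Stack=[F] ptr=13 lookahead=* remaining=[* id / id $]
Step 30: reduce T->F. Stack=[T] ptr=13 lookahead=* remaining=[* id / id $]
Step 31: shift *. Stack=[T *] ptr=14 lookahead=id remaining=[id / id $]
Step 32: shift id. Stack=[T * id] ptr=15 lookahead=/ remaining=[/ id $]
Step 33: reduce F->id. Stack=[T * F] ptr=15 lookahead=/ remaining=[/ id $]
Step 34: reduce T->T * F. Stack=[T] ptr=15 lookahead=/ remaining=[/ id $]
Step 35: shift /. Stack=[T /] ptr=16 lookahead=id remaining=[id $]
Step 36: shift id. Stack=[T / id] ptr=17 lookahead=$ remaining=[$]
Step 37: reduce F->id. Stack=[T / F] ptr=17 lookahead=$ remaining=[$]
Step 38: reduce T->T / F. Stack=[T] ptr=17 lookahead=$ remaining=[$]
Step 39: reduce E->T. Stack=[E] ptr=17 lookahead=$ remaining=[$]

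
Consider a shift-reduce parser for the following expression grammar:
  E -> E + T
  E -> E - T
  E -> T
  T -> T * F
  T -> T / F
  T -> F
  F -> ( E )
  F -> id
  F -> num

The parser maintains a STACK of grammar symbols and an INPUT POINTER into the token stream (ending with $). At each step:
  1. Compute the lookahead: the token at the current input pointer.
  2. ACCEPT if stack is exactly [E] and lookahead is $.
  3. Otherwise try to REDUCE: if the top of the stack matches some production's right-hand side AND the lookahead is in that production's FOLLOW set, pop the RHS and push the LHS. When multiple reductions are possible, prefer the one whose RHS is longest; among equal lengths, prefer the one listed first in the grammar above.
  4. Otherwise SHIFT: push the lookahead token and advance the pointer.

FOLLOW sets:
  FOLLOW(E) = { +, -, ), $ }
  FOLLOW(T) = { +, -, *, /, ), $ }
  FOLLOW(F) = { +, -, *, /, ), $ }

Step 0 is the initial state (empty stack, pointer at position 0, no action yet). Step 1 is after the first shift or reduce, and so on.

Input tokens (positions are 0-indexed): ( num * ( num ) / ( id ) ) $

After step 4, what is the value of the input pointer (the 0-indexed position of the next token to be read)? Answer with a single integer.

Answer: 2

Derivation:
Step 1: shift (. Stack=[(] ptr=1 lookahead=num remaining=[num * ( num ) / ( id ) ) $]
Step 2: shift num. Stack=[( num] ptr=2 lookahead=* remaining=[* ( num ) / ( id ) ) $]
Step 3: reduce F->num. Stack=[( F] ptr=2 lookahead=* remaining=[* ( num ) / ( id ) ) $]
Step 4: reduce T->F. Stack=[( T] ptr=2 lookahead=* remaining=[* ( num ) / ( id ) ) $]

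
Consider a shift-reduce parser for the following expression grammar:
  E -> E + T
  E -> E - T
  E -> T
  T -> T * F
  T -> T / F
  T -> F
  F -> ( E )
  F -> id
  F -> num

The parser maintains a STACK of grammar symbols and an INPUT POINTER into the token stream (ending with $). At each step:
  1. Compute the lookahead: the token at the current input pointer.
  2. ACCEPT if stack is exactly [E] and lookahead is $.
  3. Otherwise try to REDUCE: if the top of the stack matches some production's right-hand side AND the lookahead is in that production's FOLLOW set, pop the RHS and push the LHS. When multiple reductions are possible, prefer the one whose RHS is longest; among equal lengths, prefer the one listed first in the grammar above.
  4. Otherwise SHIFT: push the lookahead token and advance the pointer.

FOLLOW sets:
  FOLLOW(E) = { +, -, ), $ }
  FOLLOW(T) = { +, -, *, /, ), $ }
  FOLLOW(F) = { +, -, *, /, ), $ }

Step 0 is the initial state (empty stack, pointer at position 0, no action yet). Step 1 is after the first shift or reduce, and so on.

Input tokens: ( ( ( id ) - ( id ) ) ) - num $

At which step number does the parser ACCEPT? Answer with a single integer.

Step 1: shift (. Stack=[(] ptr=1 lookahead=( remaining=[( ( id ) - ( id ) ) ) - num $]
Step 2: shift (. Stack=[( (] ptr=2 lookahead=( remaining=[( id ) - ( id ) ) ) - num $]
Step 3: shift (. Stack=[( ( (] ptr=3 lookahead=id remaining=[id ) - ( id ) ) ) - num $]
Step 4: shift id. Stack=[( ( ( id] ptr=4 lookahead=) remaining=[) - ( id ) ) ) - num $]
Step 5: reduce F->id. Stack=[( ( ( F] ptr=4 lookahead=) remaining=[) - ( id ) ) ) - num $]
Step 6: reduce T->F. Stack=[( ( ( T] ptr=4 lookahead=) remaining=[) - ( id ) ) ) - num $]
Step 7: reduce E->T. Stack=[( ( ( E] ptr=4 lookahead=) remaining=[) - ( id ) ) ) - num $]
Step 8: shift ). Stack=[( ( ( E )] ptr=5 lookahead=- remaining=[- ( id ) ) ) - num $]
Step 9: reduce F->( E ). Stack=[( ( F] ptr=5 lookahead=- remaining=[- ( id ) ) ) - num $]
Step 10: reduce T->F. Stack=[( ( T] ptr=5 lookahead=- remaining=[- ( id ) ) ) - num $]
Step 11: reduce E->T. Stack=[( ( E] ptr=5 lookahead=- remaining=[- ( id ) ) ) - num $]
Step 12: shift -. Stack=[( ( E -] ptr=6 lookahead=( remaining=[( id ) ) ) - num $]
Step 13: shift (. Stack=[( ( E - (] ptr=7 lookahead=id remaining=[id ) ) ) - num $]
Step 14: shift id. Stack=[( ( E - ( id] ptr=8 lookahead=) remaining=[) ) ) - num $]
Step 15: reduce F->id. Stack=[( ( E - ( F] ptr=8 lookahead=) remaining=[) ) ) - num $]
Step 16: reduce T->F. Stack=[( ( E - ( T] ptr=8 lookahead=) remaining=[) ) ) - num $]
Step 17: reduce E->T. Stack=[( ( E - ( E] ptr=8 lookahead=) remaining=[) ) ) - num $]
Step 18: shift ). Stack=[( ( E - ( E )] ptr=9 lookahead=) remaining=[) ) - num $]
Step 19: reduce F->( E ). Stack=[( ( E - F] ptr=9 lookahead=) remaining=[) ) - num $]
Step 20: reduce T->F. Stack=[( ( E - T] ptr=9 lookahead=) remaining=[) ) - num $]
Step 21: reduce E->E - T. Stack=[( ( E] ptr=9 lookahead=) remaining=[) ) - num $]
Step 22: shift ). Stack=[( ( E )] ptr=10 lookahead=) remaining=[) - num $]
Step 23: reduce F->( E ). Stack=[( F] ptr=10 lookahead=) remaining=[) - num $]
Step 24: reduce T->F. Stack=[( T] ptr=10 lookahead=) remaining=[) - num $]
Step 25: reduce E->T. Stack=[( E] ptr=10 lookahead=) remaining=[) - num $]
Step 26: shift ). Stack=[( E )] ptr=11 lookahead=- remaining=[- num $]
Step 27: reduce F->( E ). Stack=[F] ptr=11 lookahead=- remaining=[- num $]
Step 28: reduce T->F. Stack=[T] ptr=11 lookahead=- remaining=[- num $]
Step 29: reduce E->T. Stack=[E] ptr=11 lookahead=- remaining=[- num $]
Step 30: shift -. Stack=[E -] ptr=12 lookahead=num remaining=[num $]
Step 31: shift num. Stack=[E - num] ptr=13 lookahead=$ remaining=[$]
Step 32: reduce F->num. Stack=[E - F] ptr=13 lookahead=$ remaining=[$]
Step 33: reduce T->F. Stack=[E - T] ptr=13 lookahead=$ remaining=[$]
Step 34: reduce E->E - T. Stack=[E] ptr=13 lookahead=$ remaining=[$]
Step 35: accept. Stack=[E] ptr=13 lookahead=$ remaining=[$]

Answer: 35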